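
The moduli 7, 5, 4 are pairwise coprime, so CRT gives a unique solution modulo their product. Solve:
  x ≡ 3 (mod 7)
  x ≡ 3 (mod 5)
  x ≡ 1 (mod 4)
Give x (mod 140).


Moduli 7, 5, 4 are pairwise coprime; by CRT there is a unique solution modulo M = 7 · 5 · 4 = 140.
Solve pairwise, accumulating the modulus:
  Start with x ≡ 3 (mod 7).
  Combine with x ≡ 3 (mod 5): since gcd(7, 5) = 1, we get a unique residue mod 35.
    Write x = 3 + 7·t and substitute into x ≡ 3 (mod 5): 7·t ≡ 3 − 3 = 0 (mod 5).
    Reduce coefficients mod 5: 2·t ≡ 0 (mod 5).
    The inverse of 2 mod 5 is 3 (since 2·3 = 6 = 1·5 + 1), so t ≡ 3·0 = 0 ≡ 0 (mod 5).
    Then x = 3 + 7·0 = 3, valid modulo lcm(7, 5) = 35: x ≡ 3 (mod 35).
  Combine with x ≡ 1 (mod 4): since gcd(35, 4) = 1, we get a unique residue mod 140.
    Write x = 3 + 35·t and substitute into x ≡ 1 (mod 4): 35·t ≡ 1 − 3 = -2 (mod 4).
    Reduce coefficients mod 4: 3·t ≡ 2 (mod 4).
    The inverse of 3 mod 4 is 3 (since 3·3 = 9 = 2·4 + 1), so t ≡ 3·2 = 6 ≡ 2 (mod 4).
    Then x = 3 + 35·2 = 73, valid modulo lcm(35, 4) = 140: x ≡ 73 (mod 140).
Verify: 73 mod 7 = 3 ✓, 73 mod 5 = 3 ✓, 73 mod 4 = 1 ✓.

x ≡ 73 (mod 140).


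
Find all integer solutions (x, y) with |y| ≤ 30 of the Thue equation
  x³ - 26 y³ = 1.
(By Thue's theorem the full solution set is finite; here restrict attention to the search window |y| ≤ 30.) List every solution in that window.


The equation is x³ - 26y³ = 1. For fixed y, x³ = 26·y³ + 1, so a solution requires the RHS to be a perfect cube.
Strategy: iterate y from -30 to 30, compute RHS = 26·y³ + 1, and check whether it is a (positive or negative) perfect cube.
Check small values of y:
  y = 0: RHS = 1 = (1)³ ⇒ x = 1 works.
  y = 1: RHS = 27 = (3)³ ⇒ x = 3 works.
  y = -1: RHS = -25 is not a perfect cube.
  y = 2: RHS = 209 is not a perfect cube.
  y = -2: RHS = -207 is not a perfect cube.
  y = 3: RHS = 703 is not a perfect cube.
  y = -3: RHS = -701 is not a perfect cube.
Continuing the search up to |y| = 30 finds no further solutions beyond those listed.
Collected solutions: (1, 0), (3, 1).

Solutions (with |y| ≤ 30): (1, 0), (3, 1).


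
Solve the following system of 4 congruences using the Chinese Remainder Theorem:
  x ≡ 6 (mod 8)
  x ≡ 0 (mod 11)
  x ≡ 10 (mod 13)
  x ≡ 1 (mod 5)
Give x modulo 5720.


Product of moduli M = 8 · 11 · 13 · 5 = 5720.
Merge one congruence at a time:
  Start: x ≡ 6 (mod 8).
  Combine with x ≡ 0 (mod 11); new modulus lcm = 88.
    Write x = 6 + 8·t and substitute into x ≡ 0 (mod 11): 8·t ≡ 0 − 6 = -6 (mod 11).
    Reduce coefficients mod 11: 8·t ≡ 5 (mod 11).
    The inverse of 8 mod 11 is 7 (since 8·7 = 56 = 5·11 + 1), so t ≡ 7·5 = 35 ≡ 2 (mod 11).
    Then x = 6 + 8·2 = 22, valid modulo lcm(8, 11) = 88: x ≡ 22 (mod 88).
  Combine with x ≡ 10 (mod 13); new modulus lcm = 1144.
    Write x = 22 + 88·t and substitute into x ≡ 10 (mod 13): 88·t ≡ 10 − 22 = -12 (mod 13).
    Reduce coefficients mod 13: 10·t ≡ 1 (mod 13).
    The inverse of 10 mod 13 is 4 (since 10·4 = 40 = 3·13 + 1), so t ≡ 4·1 = 4 ≡ 4 (mod 13).
    Then x = 22 + 88·4 = 374, valid modulo lcm(88, 13) = 1144: x ≡ 374 (mod 1144).
  Combine with x ≡ 1 (mod 5); new modulus lcm = 5720.
    Write x = 374 + 1144·t and substitute into x ≡ 1 (mod 5): 1144·t ≡ 1 − 374 = -373 (mod 5).
    Reduce coefficients mod 5: 4·t ≡ 2 (mod 5).
    The inverse of 4 mod 5 is 4 (since 4·4 = 16 = 3·5 + 1), so t ≡ 4·2 = 8 ≡ 3 (mod 5).
    Then x = 374 + 1144·3 = 3806, valid modulo lcm(1144, 5) = 5720: x ≡ 3806 (mod 5720).
Verify against each original: 3806 mod 8 = 6, 3806 mod 11 = 0, 3806 mod 13 = 10, 3806 mod 5 = 1.

x ≡ 3806 (mod 5720).


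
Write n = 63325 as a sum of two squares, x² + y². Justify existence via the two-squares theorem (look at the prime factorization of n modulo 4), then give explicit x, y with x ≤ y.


Step 1: Factor n = 63325 = 5^2 · 17 · 149.
Step 2: Check the mod-4 condition on each prime factor: 5 ≡ 1 (mod 4), exponent 2; 17 ≡ 1 (mod 4), exponent 1; 149 ≡ 1 (mod 4), exponent 1.
All primes ≡ 3 (mod 4) appear to even exponent (or don't appear), so by the two-squares theorem n IS expressible as a sum of two squares.
Step 3: Build a representation. Group n = k² · m with k = 5 and m = 17 · 149 = 2533 (a product of primes ≡ 1 (mod 4)); a representation of m scales to one of n via (k·x)² + (k·y)² = k²(x² + y²). Each prime p ≡ 1 (mod 4) is itself a sum of two squares; find a² by testing p − a² for a perfect square:
  17: 17 − 1² = 16 = 4² ⇒ 17 = 1² + 4².
  149: 149 − 1² = 148, 149 − 2² = 145, 149 − 3² = 140, 149 − 4² = 133, 149 − 5² = 124, 149 − 6² = 113, 149 − 7² = 100 = 10² ⇒ 149 = 7² + 10².
  Combine using the Brahmagupta–Fibonacci identity (a² + b²)(c² + d²) = (ac − bd)² + (ad + bc)² = (ac + bd)² + (ad − bc)²:
  17 · 149 = 2533: from (1² + 4²)(7² + 10²), take (1·7 − 4·10, 1·10 + 4·7) = (7 − 40, 10 + 28) = (-33, 38); dropping signs (only squares matter) gives (33, 38); check 33² + 38² = 1089 + 1444 = 2533 ✓.
  Scale by k = 5: (5·33, 5·38) = (165, 190).
Step 4: Order so x ≤ y and verify: 165² + 190² = 27225 + 36100 = 63325 = n. ✓

n = 63325 = 165² + 190² (one valid representation with x ≤ y).


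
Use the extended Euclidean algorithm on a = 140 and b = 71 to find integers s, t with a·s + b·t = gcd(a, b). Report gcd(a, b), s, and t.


Euclidean algorithm on (140, 71) — divide until remainder is 0:
  140 = 1 · 71 + 69
  71 = 1 · 69 + 2
  69 = 34 · 2 + 1
  2 = 2 · 1 + 0
gcd(140, 71) = 1.
Track Bezout coefficients alongside the remainders: start with r₀ = 140 = a·1 + b·0 (s = 1, t = 0) and r₁ = 71 = a·0 + b·1 (s = 0, t = 1); each new remainder r_{k+1} = r_{k-1} − q_k·r_k inherits s_{k+1} = s_{k-1} − q_k·s_k, t_{k+1} = t_{k-1} − q_k·t_k, so r_k = a·s_k + b·t_k at every step:
  q = 1: r = 69, s = 1 − 1·0 = 1, t = 0 − 1·1 = -1  (check: 140·1 + 71·(-1) = 69)
  q = 1: r = 2, s = 0 − 1·1 = -1, t = 1 − 1·(-1) = 2  (check: 140·(-1) + 71·2 = 2)
  q = 34: r = 1, s = 1 − 34·(-1) = 35, t = -1 − 34·2 = -69  (check: 140·35 + 71·(-69) = 1)
The row with r = 1 (the gcd) gives the Bezout coefficients s = 35, t = -69.
Result: 140 · (35) + 71 · (-69) = 1.

gcd(140, 71) = 1; s = 35, t = -69 (check: 140·35 + 71·(-69) = 1).


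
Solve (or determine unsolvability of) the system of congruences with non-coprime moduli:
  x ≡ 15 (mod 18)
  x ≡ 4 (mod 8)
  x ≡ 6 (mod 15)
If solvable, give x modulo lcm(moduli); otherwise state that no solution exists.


Moduli 18, 8, 15 are not pairwise coprime, so CRT works modulo lcm(m_i) when all pairwise compatibility conditions hold.
Pairwise compatibility: gcd(m_i, m_j) must divide a_i - a_j for every pair.
Merge one congruence at a time:
  Start: x ≡ 15 (mod 18).
  Combine with x ≡ 4 (mod 8): gcd(18, 8) = 2, and 4 - 15 = -11 is NOT divisible by 2.
    ⇒ system is inconsistent (no integer solution).

No solution (the system is inconsistent).


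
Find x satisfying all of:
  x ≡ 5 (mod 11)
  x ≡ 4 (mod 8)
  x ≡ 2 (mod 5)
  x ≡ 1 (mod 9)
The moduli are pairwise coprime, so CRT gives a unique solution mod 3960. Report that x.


Product of moduli M = 11 · 8 · 5 · 9 = 3960.
Merge one congruence at a time:
  Start: x ≡ 5 (mod 11).
  Combine with x ≡ 4 (mod 8); new modulus lcm = 88.
    Write x = 5 + 11·t and substitute into x ≡ 4 (mod 8): 11·t ≡ 4 − 5 = -1 (mod 8).
    Reduce coefficients mod 8: 3·t ≡ 7 (mod 8).
    The inverse of 3 mod 8 is 3 (since 3·3 = 9 = 1·8 + 1), so t ≡ 3·7 = 21 ≡ 5 (mod 8).
    Then x = 5 + 11·5 = 60, valid modulo lcm(11, 8) = 88: x ≡ 60 (mod 88).
  Combine with x ≡ 2 (mod 5); new modulus lcm = 440.
    Write x = 60 + 88·t and substitute into x ≡ 2 (mod 5): 88·t ≡ 2 − 60 = -58 (mod 5).
    Reduce coefficients mod 5: 3·t ≡ 2 (mod 5).
    The inverse of 3 mod 5 is 2 (since 3·2 = 6 = 1·5 + 1), so t ≡ 2·2 = 4 ≡ 4 (mod 5).
    Then x = 60 + 88·4 = 412, valid modulo lcm(88, 5) = 440: x ≡ 412 (mod 440).
  Combine with x ≡ 1 (mod 9); new modulus lcm = 3960.
    Write x = 412 + 440·t and substitute into x ≡ 1 (mod 9): 440·t ≡ 1 − 412 = -411 (mod 9).
    Reduce coefficients mod 9: 8·t ≡ 3 (mod 9).
    The inverse of 8 mod 9 is 8 (since 8·8 = 64 = 7·9 + 1), so t ≡ 8·3 = 24 ≡ 6 (mod 9).
    Then x = 412 + 440·6 = 3052, valid modulo lcm(440, 9) = 3960: x ≡ 3052 (mod 3960).
Verify against each original: 3052 mod 11 = 5, 3052 mod 8 = 4, 3052 mod 5 = 2, 3052 mod 9 = 1.

x ≡ 3052 (mod 3960).


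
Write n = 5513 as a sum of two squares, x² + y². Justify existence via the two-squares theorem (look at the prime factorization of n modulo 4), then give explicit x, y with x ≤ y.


Step 1: Factor n = 5513 = 37 · 149.
Step 2: Check the mod-4 condition on each prime factor: 37 ≡ 1 (mod 4), exponent 1; 149 ≡ 1 (mod 4), exponent 1.
All primes ≡ 3 (mod 4) appear to even exponent (or don't appear), so by the two-squares theorem n IS expressible as a sum of two squares.
Step 3: Build a representation. Here n = 37 · 149 is a product of primes ≡ 1 (mod 4). Each prime p ≡ 1 (mod 4) is itself a sum of two squares; find a² by testing p − a² for a perfect square:
  37: 37 − 1² = 36 = 6² ⇒ 37 = 1² + 6².
  149: 149 − 1² = 148, 149 − 2² = 145, 149 − 3² = 140, 149 − 4² = 133, 149 − 5² = 124, 149 − 6² = 113, 149 − 7² = 100 = 10² ⇒ 149 = 7² + 10².
  Combine using the Brahmagupta–Fibonacci identity (a² + b²)(c² + d²) = (ac − bd)² + (ad + bc)² = (ac + bd)² + (ad − bc)²:
  37 · 149 = 5513: from (1² + 6²)(7² + 10²), take (1·7 − 6·10, 1·10 + 6·7) = (7 − 60, 10 + 42) = (-53, 52); dropping signs (only squares matter) gives (53, 52); check 53² + 52² = 2809 + 2704 = 5513 ✓.
Step 4: Order so x ≤ y and verify: 52² + 53² = 2704 + 2809 = 5513 = n. ✓

n = 5513 = 52² + 53² (one valid representation with x ≤ y).


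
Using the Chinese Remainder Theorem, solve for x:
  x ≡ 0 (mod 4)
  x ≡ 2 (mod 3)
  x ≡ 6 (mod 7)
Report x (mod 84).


Moduli 4, 3, 7 are pairwise coprime; by CRT there is a unique solution modulo M = 4 · 3 · 7 = 84.
Solve pairwise, accumulating the modulus:
  Start with x ≡ 0 (mod 4).
  Combine with x ≡ 2 (mod 3): since gcd(4, 3) = 1, we get a unique residue mod 12.
    Write x = 0 + 4·t and substitute into x ≡ 2 (mod 3): 4·t ≡ 2 − 0 = 2 (mod 3).
    Reduce coefficients mod 3: 1·t ≡ 2 (mod 3).
    So t ≡ 2 (mod 3).
    Then x = 0 + 4·2 = 8, valid modulo lcm(4, 3) = 12: x ≡ 8 (mod 12).
  Combine with x ≡ 6 (mod 7): since gcd(12, 7) = 1, we get a unique residue mod 84.
    Write x = 8 + 12·t and substitute into x ≡ 6 (mod 7): 12·t ≡ 6 − 8 = -2 (mod 7).
    Reduce coefficients mod 7: 5·t ≡ 5 (mod 7).
    The inverse of 5 mod 7 is 3 (since 5·3 = 15 = 2·7 + 1), so t ≡ 3·5 = 15 ≡ 1 (mod 7).
    Then x = 8 + 12·1 = 20, valid modulo lcm(12, 7) = 84: x ≡ 20 (mod 84).
Verify: 20 mod 4 = 0 ✓, 20 mod 3 = 2 ✓, 20 mod 7 = 6 ✓.

x ≡ 20 (mod 84).


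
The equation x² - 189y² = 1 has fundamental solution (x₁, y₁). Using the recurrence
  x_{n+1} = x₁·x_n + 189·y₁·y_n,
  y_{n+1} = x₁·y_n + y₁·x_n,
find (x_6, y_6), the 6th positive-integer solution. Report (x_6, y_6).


Step 1: Find the fundamental solution (x₁, y₁) of x² - 189y² = 1.
  Expand √189 as a continued fraction. a₀ = ⌊√189⌋ = 13; iterate m_{k+1} = d_k·a_k − m_k, d_{k+1} = (189 − m_{k+1}²)/d_k, a_{k+1} = ⌊(a₀ + m_{k+1})/d_{k+1}⌋ (starting m₀ = 0, d₀ = 1), with convergents p_k = a_k·p_{k-1} + p_{k-2}, q_k = a_k·q_{k-1} + q_{k-2} (p₋₁ = 1, q₋₁ = 0):
  k = 0: a₀ = 13; p₀/q₀ = 13/1; p₀² − 189·q₀² = 169 − 189 = -20.
  k = 1: m = 13, d = 20, a = ⌊(13 + 13)/20⌋ = 1; p/q = (1·13 + 1)/(1·1 + 0) = 14/1; p² − 189·q² = 196 − 189 = 7.
  k = 2: m = 7, d = 7, a = ⌊(13 + 7)/7⌋ = 2; p/q = (2·14 + 13)/(2·1 + 1) = 41/3; p² − 189·q² = 1681 − 1701 = -20.
  k = 3: m = 7, d = 20, a = ⌊(13 + 7)/20⌋ = 1; p/q = (1·41 + 14)/(1·3 + 1) = 55/4; p² − 189·q² = 3025 − 3024 = 1.
  The first convergent with p² − 189·q² = 1 gives the fundamental solution (x₁, y₁) = (55, 4).
Step 2: Apply the recurrence (x_{n+1}, y_{n+1}) = (x₁x_n + 189y₁y_n, x₁y_n + y₁x_n) repeatedly.
  From (x_1, y_1) = (55, 4): x_2 = 55·55 + 189·4·4 = 6049; y_2 = 55·4 + 4·55 = 440.
  From (x_2, y_2) = (6049, 440): x_3 = 55·6049 + 189·4·440 = 665335; y_3 = 55·440 + 4·6049 = 48396.
  From (x_3, y_3) = (665335, 48396): x_4 = 55·665335 + 189·4·48396 = 73180801; y_4 = 55·48396 + 4·665335 = 5323120.
  From (x_4, y_4) = (73180801, 5323120): x_5 = 55·73180801 + 189·4·5323120 = 8049222775; y_5 = 55·5323120 + 4·73180801 = 585494804.
  From (x_5, y_5) = (8049222775, 585494804): x_6 = 55·8049222775 + 189·4·585494804 = 885341324449; y_6 = 55·585494804 + 4·8049222775 = 64399105320.
Step 3: Verify x_6² - 189·y_6² = 783829260777109485153601 - 783829260777109485153600 = 1 (should be 1). ✓

(x_1, y_1) = (55, 4); (x_6, y_6) = (885341324449, 64399105320).


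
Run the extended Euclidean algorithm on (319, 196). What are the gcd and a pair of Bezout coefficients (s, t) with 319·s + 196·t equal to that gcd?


Euclidean algorithm on (319, 196) — divide until remainder is 0:
  319 = 1 · 196 + 123
  196 = 1 · 123 + 73
  123 = 1 · 73 + 50
  73 = 1 · 50 + 23
  50 = 2 · 23 + 4
  23 = 5 · 4 + 3
  4 = 1 · 3 + 1
  3 = 3 · 1 + 0
gcd(319, 196) = 1.
Track Bezout coefficients alongside the remainders: start with r₀ = 319 = a·1 + b·0 (s = 1, t = 0) and r₁ = 196 = a·0 + b·1 (s = 0, t = 1); each new remainder r_{k+1} = r_{k-1} − q_k·r_k inherits s_{k+1} = s_{k-1} − q_k·s_k, t_{k+1} = t_{k-1} − q_k·t_k, so r_k = a·s_k + b·t_k at every step:
  q = 1: r = 123, s = 1 − 1·0 = 1, t = 0 − 1·1 = -1  (check: 319·1 + 196·(-1) = 123)
  q = 1: r = 73, s = 0 − 1·1 = -1, t = 1 − 1·(-1) = 2  (check: 319·(-1) + 196·2 = 73)
  q = 1: r = 50, s = 1 − 1·(-1) = 2, t = -1 − 1·2 = -3  (check: 319·2 + 196·(-3) = 50)
  q = 1: r = 23, s = -1 − 1·2 = -3, t = 2 − 1·(-3) = 5  (check: 319·(-3) + 196·5 = 23)
  q = 2: r = 4, s = 2 − 2·(-3) = 8, t = -3 − 2·5 = -13  (check: 319·8 + 196·(-13) = 4)
  q = 5: r = 3, s = -3 − 5·8 = -43, t = 5 − 5·(-13) = 70  (check: 319·(-43) + 196·70 = 3)
  q = 1: r = 1, s = 8 − 1·(-43) = 51, t = -13 − 1·70 = -83  (check: 319·51 + 196·(-83) = 1)
The row with r = 1 (the gcd) gives the Bezout coefficients s = 51, t = -83.
Result: 319 · (51) + 196 · (-83) = 1.

gcd(319, 196) = 1; s = 51, t = -83 (check: 319·51 + 196·(-83) = 1).


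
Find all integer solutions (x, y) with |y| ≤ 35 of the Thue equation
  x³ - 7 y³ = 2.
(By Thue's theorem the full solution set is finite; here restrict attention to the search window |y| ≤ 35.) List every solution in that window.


The equation is x³ - 7y³ = 2. For fixed y, x³ = 7·y³ + 2, so a solution requires the RHS to be a perfect cube.
Strategy: iterate y from -35 to 35, compute RHS = 7·y³ + 2, and check whether it is a (positive or negative) perfect cube.
Check small values of y:
  y = 0: RHS = 2 is not a perfect cube.
  y = 1: RHS = 9 is not a perfect cube.
  y = -1: RHS = -5 is not a perfect cube.
  y = 2: RHS = 58 is not a perfect cube.
  y = -2: RHS = -54 is not a perfect cube.
  y = 3: RHS = 191 is not a perfect cube.
  y = -3: RHS = -187 is not a perfect cube.
Continuing the search up to |y| = 35 finds no solutions either.
No (x, y) in the scanned range satisfies the equation.

No integer solutions with |y| ≤ 35.


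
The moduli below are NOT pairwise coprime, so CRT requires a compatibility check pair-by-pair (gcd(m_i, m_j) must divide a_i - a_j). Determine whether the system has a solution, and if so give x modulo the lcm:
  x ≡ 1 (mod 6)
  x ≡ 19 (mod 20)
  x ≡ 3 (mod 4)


Moduli 6, 20, 4 are not pairwise coprime, so CRT works modulo lcm(m_i) when all pairwise compatibility conditions hold.
Pairwise compatibility: gcd(m_i, m_j) must divide a_i - a_j for every pair.
Merge one congruence at a time:
  Start: x ≡ 1 (mod 6).
  Combine with x ≡ 19 (mod 20): gcd(6, 20) = 2; 19 - 1 = 18, which IS divisible by 2, so compatible.
    Write x = 1 + 6·t and substitute into x ≡ 19 (mod 20): 6·t ≡ 19 − 1 = 18 (mod 20).
    Divide the congruence (and modulus) by g = 2: 3·t ≡ 9 (mod 10).
    The inverse of 3 mod 10 is 7 (since 3·7 = 21 = 2·10 + 1), so t ≡ 7·9 = 63 ≡ 3 (mod 10).
    Then x = 1 + 6·3 = 19, valid modulo lcm(6, 20) = 60: x ≡ 19 (mod 60).
  Combine with x ≡ 3 (mod 4): gcd(60, 4) = 4; 3 - 19 = -16, which IS divisible by 4, so compatible.
    Write x = 19 + 60·t and substitute into x ≡ 3 (mod 4): 60·t ≡ 3 − 19 = -16 (mod 4).
    Divide the congruence (and modulus) by g = 4: 15·t ≡ -4 (mod 1).
    Modulo 1 every t works; take t = 0.
    Then x = 19 + 60·0 = 19, valid modulo lcm(60, 4) = 60: x ≡ 19 (mod 60).
Verify: 19 mod 6 = 1, 19 mod 20 = 19, 19 mod 4 = 3.

x ≡ 19 (mod 60).


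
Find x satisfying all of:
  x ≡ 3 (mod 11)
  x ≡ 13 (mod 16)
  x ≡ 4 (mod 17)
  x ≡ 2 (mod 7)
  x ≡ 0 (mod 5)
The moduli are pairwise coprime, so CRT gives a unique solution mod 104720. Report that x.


Product of moduli M = 11 · 16 · 17 · 7 · 5 = 104720.
Merge one congruence at a time:
  Start: x ≡ 3 (mod 11).
  Combine with x ≡ 13 (mod 16); new modulus lcm = 176.
    Write x = 3 + 11·t and substitute into x ≡ 13 (mod 16): 11·t ≡ 13 − 3 = 10 (mod 16).
    The inverse of 11 mod 16 is 3 (since 11·3 = 33 = 2·16 + 1), so t ≡ 3·10 = 30 ≡ 14 (mod 16).
    Then x = 3 + 11·14 = 157, valid modulo lcm(11, 16) = 176: x ≡ 157 (mod 176).
  Combine with x ≡ 4 (mod 17); new modulus lcm = 2992.
    Write x = 157 + 176·t and substitute into x ≡ 4 (mod 17): 176·t ≡ 4 − 157 = -153 (mod 17).
    Reduce coefficients mod 17: 6·t ≡ 0 (mod 17).
    The inverse of 6 mod 17 is 3 (since 6·3 = 18 = 1·17 + 1), so t ≡ 3·0 = 0 ≡ 0 (mod 17).
    Then x = 157 + 176·0 = 157, valid modulo lcm(176, 17) = 2992: x ≡ 157 (mod 2992).
  Combine with x ≡ 2 (mod 7); new modulus lcm = 20944.
    Write x = 157 + 2992·t and substitute into x ≡ 2 (mod 7): 2992·t ≡ 2 − 157 = -155 (mod 7).
    Reduce coefficients mod 7: 3·t ≡ 6 (mod 7).
    The inverse of 3 mod 7 is 5 (since 3·5 = 15 = 2·7 + 1), so t ≡ 5·6 = 30 ≡ 2 (mod 7).
    Then x = 157 + 2992·2 = 6141, valid modulo lcm(2992, 7) = 20944: x ≡ 6141 (mod 20944).
  Combine with x ≡ 0 (mod 5); new modulus lcm = 104720.
    Write x = 6141 + 20944·t and substitute into x ≡ 0 (mod 5): 20944·t ≡ 0 − 6141 = -6141 (mod 5).
    Reduce coefficients mod 5: 4·t ≡ 4 (mod 5).
    The inverse of 4 mod 5 is 4 (since 4·4 = 16 = 3·5 + 1), so t ≡ 4·4 = 16 ≡ 1 (mod 5).
    Then x = 6141 + 20944·1 = 27085, valid modulo lcm(20944, 5) = 104720: x ≡ 27085 (mod 104720).
Verify against each original: 27085 mod 11 = 3, 27085 mod 16 = 13, 27085 mod 17 = 4, 27085 mod 7 = 2, 27085 mod 5 = 0.

x ≡ 27085 (mod 104720).


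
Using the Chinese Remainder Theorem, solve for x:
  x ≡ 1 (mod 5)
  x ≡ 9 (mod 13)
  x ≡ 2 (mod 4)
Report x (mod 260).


Moduli 5, 13, 4 are pairwise coprime; by CRT there is a unique solution modulo M = 5 · 13 · 4 = 260.
Solve pairwise, accumulating the modulus:
  Start with x ≡ 1 (mod 5).
  Combine with x ≡ 9 (mod 13): since gcd(5, 13) = 1, we get a unique residue mod 65.
    Write x = 1 + 5·t and substitute into x ≡ 9 (mod 13): 5·t ≡ 9 − 1 = 8 (mod 13).
    The inverse of 5 mod 13 is 8 (since 5·8 = 40 = 3·13 + 1), so t ≡ 8·8 = 64 ≡ 12 (mod 13).
    Then x = 1 + 5·12 = 61, valid modulo lcm(5, 13) = 65: x ≡ 61 (mod 65).
  Combine with x ≡ 2 (mod 4): since gcd(65, 4) = 1, we get a unique residue mod 260.
    Write x = 61 + 65·t and substitute into x ≡ 2 (mod 4): 65·t ≡ 2 − 61 = -59 (mod 4).
    Reduce coefficients mod 4: 1·t ≡ 1 (mod 4).
    So t ≡ 1 (mod 4).
    Then x = 61 + 65·1 = 126, valid modulo lcm(65, 4) = 260: x ≡ 126 (mod 260).
Verify: 126 mod 5 = 1 ✓, 126 mod 13 = 9 ✓, 126 mod 4 = 2 ✓.

x ≡ 126 (mod 260).


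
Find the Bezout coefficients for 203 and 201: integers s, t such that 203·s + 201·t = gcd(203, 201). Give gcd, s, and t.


Euclidean algorithm on (203, 201) — divide until remainder is 0:
  203 = 1 · 201 + 2
  201 = 100 · 2 + 1
  2 = 2 · 1 + 0
gcd(203, 201) = 1.
Track Bezout coefficients alongside the remainders: start with r₀ = 203 = a·1 + b·0 (s = 1, t = 0) and r₁ = 201 = a·0 + b·1 (s = 0, t = 1); each new remainder r_{k+1} = r_{k-1} − q_k·r_k inherits s_{k+1} = s_{k-1} − q_k·s_k, t_{k+1} = t_{k-1} − q_k·t_k, so r_k = a·s_k + b·t_k at every step:
  q = 1: r = 2, s = 1 − 1·0 = 1, t = 0 − 1·1 = -1  (check: 203·1 + 201·(-1) = 2)
  q = 100: r = 1, s = 0 − 100·1 = -100, t = 1 − 100·(-1) = 101  (check: 203·(-100) + 201·101 = 1)
The row with r = 1 (the gcd) gives the Bezout coefficients s = -100, t = 101.
Result: 203 · (-100) + 201 · (101) = 1.

gcd(203, 201) = 1; s = -100, t = 101 (check: 203·(-100) + 201·101 = 1).


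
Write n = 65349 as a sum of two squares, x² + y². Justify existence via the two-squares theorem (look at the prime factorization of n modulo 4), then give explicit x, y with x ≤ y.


Step 1: Factor n = 65349 = 3^2 · 53 · 137.
Step 2: Check the mod-4 condition on each prime factor: 3 ≡ 3 (mod 4), exponent 2 (must be even); 53 ≡ 1 (mod 4), exponent 1; 137 ≡ 1 (mod 4), exponent 1.
All primes ≡ 3 (mod 4) appear to even exponent (or don't appear), so by the two-squares theorem n IS expressible as a sum of two squares.
Step 3: Build a representation. Group n = k² · m with k = 3 and m = 53 · 137 = 7261 (a product of primes ≡ 1 (mod 4)); a representation of m scales to one of n via (k·x)² + (k·y)² = k²(x² + y²). Each prime p ≡ 1 (mod 4) is itself a sum of two squares; find a² by testing p − a² for a perfect square:
  53: 53 − 1² = 52, 53 − 2² = 49 = 7² ⇒ 53 = 2² + 7².
  137: 137 − 1² = 136, 137 − 2² = 133, 137 − 3² = 128, 137 − 4² = 121 = 11² ⇒ 137 = 4² + 11².
  Combine using the Brahmagupta–Fibonacci identity (a² + b²)(c² + d²) = (ac − bd)² + (ad + bc)² = (ac + bd)² + (ad − bc)²:
  53 · 137 = 7261: from (2² + 7²)(4² + 11²), take (2·4 − 7·11, 2·11 + 7·4) = (8 − 77, 22 + 28) = (-69, 50); dropping signs (only squares matter) gives (69, 50); check 69² + 50² = 4761 + 2500 = 7261 ✓.
  Scale by k = 3: (3·69, 3·50) = (207, 150).
Step 4: Order so x ≤ y and verify: 150² + 207² = 22500 + 42849 = 65349 = n. ✓

n = 65349 = 150² + 207² (one valid representation with x ≤ y).


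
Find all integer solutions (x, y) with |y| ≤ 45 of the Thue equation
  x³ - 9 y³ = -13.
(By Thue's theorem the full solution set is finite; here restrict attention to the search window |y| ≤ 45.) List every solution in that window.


The equation is x³ - 9y³ = -13. For fixed y, x³ = 9·y³ − 13, so a solution requires the RHS to be a perfect cube.
Strategy: iterate y from -45 to 45, compute RHS = 9·y³ − 13, and check whether it is a (positive or negative) perfect cube.
Check small values of y:
  y = 0: RHS = -13 is not a perfect cube.
  y = 1: RHS = -4 is not a perfect cube.
  y = -1: RHS = -22 is not a perfect cube.
  y = 2: RHS = 59 is not a perfect cube.
  y = -2: RHS = -85 is not a perfect cube.
  y = 3: RHS = 230 is not a perfect cube.
  y = -3: RHS = -256 is not a perfect cube.
Continuing the search up to |y| = 45 finds no solutions either.
No (x, y) in the scanned range satisfies the equation.

No integer solutions with |y| ≤ 45.


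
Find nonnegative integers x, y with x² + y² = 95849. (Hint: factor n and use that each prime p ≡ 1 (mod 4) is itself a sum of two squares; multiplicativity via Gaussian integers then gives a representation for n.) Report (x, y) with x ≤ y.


Step 1: Factor n = 95849 = 13 · 73 · 101.
Step 2: Check the mod-4 condition on each prime factor: 13 ≡ 1 (mod 4), exponent 1; 73 ≡ 1 (mod 4), exponent 1; 101 ≡ 1 (mod 4), exponent 1.
All primes ≡ 3 (mod 4) appear to even exponent (or don't appear), so by the two-squares theorem n IS expressible as a sum of two squares.
Step 3: Build a representation. Here n = 13 · 73 · 101 is a product of primes ≡ 1 (mod 4). Each prime p ≡ 1 (mod 4) is itself a sum of two squares; find a² by testing p − a² for a perfect square:
  13: 13 − 1² = 12, 13 − 2² = 9 = 3² ⇒ 13 = 2² + 3².
  73: 73 − 1² = 72, 73 − 2² = 69, 73 − 3² = 64 = 8² ⇒ 73 = 3² + 8².
  101: 101 − 1² = 100 = 10² ⇒ 101 = 1² + 10².
  Combine using the Brahmagupta–Fibonacci identity (a² + b²)(c² + d²) = (ac − bd)² + (ad + bc)² = (ac + bd)² + (ad − bc)²:
  13 · 73 = 949: from (2² + 3²)(3² + 8²), take (2·3 − 3·8, 2·8 + 3·3) = (6 − 24, 16 + 9) = (-18, 25); dropping signs (only squares matter) gives (18, 25); check 18² + 25² = 324 + 625 = 949 ✓.
  949 · 101 = 95849: from (18² + 25²)(1² + 10²), take (18·1 − 25·10, 18·10 + 25·1) = (18 − 250, 180 + 25) = (-232, 205); dropping signs (only squares matter) gives (232, 205); check 232² + 205² = 53824 + 42025 = 95849 ✓.
Step 4: Order so x ≤ y and verify: 205² + 232² = 42025 + 53824 = 95849 = n. ✓

n = 95849 = 205² + 232² (one valid representation with x ≤ y).


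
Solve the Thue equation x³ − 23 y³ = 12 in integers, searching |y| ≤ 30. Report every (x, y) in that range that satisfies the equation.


The equation is x³ - 23y³ = 12. For fixed y, x³ = 23·y³ + 12, so a solution requires the RHS to be a perfect cube.
Strategy: iterate y from -30 to 30, compute RHS = 23·y³ + 12, and check whether it is a (positive or negative) perfect cube.
Check small values of y:
  y = 0: RHS = 12 is not a perfect cube.
  y = 1: RHS = 35 is not a perfect cube.
  y = -1: RHS = -11 is not a perfect cube.
  y = 2: RHS = 196 is not a perfect cube.
  y = -2: RHS = -172 is not a perfect cube.
  y = 3: RHS = 633 is not a perfect cube.
  y = -3: RHS = -609 is not a perfect cube.
Continuing the search up to |y| = 30 finds no solutions either.
No (x, y) in the scanned range satisfies the equation.

No integer solutions with |y| ≤ 30.


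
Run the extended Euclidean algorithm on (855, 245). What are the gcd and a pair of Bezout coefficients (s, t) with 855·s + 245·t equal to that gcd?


Euclidean algorithm on (855, 245) — divide until remainder is 0:
  855 = 3 · 245 + 120
  245 = 2 · 120 + 5
  120 = 24 · 5 + 0
gcd(855, 245) = 5.
Track Bezout coefficients alongside the remainders: start with r₀ = 855 = a·1 + b·0 (s = 1, t = 0) and r₁ = 245 = a·0 + b·1 (s = 0, t = 1); each new remainder r_{k+1} = r_{k-1} − q_k·r_k inherits s_{k+1} = s_{k-1} − q_k·s_k, t_{k+1} = t_{k-1} − q_k·t_k, so r_k = a·s_k + b·t_k at every step:
  q = 3: r = 120, s = 1 − 3·0 = 1, t = 0 − 3·1 = -3  (check: 855·1 + 245·(-3) = 120)
  q = 2: r = 5, s = 0 − 2·1 = -2, t = 1 − 2·(-3) = 7  (check: 855·(-2) + 245·7 = 5)
The row with r = 5 (the gcd) gives the Bezout coefficients s = -2, t = 7.
Result: 855 · (-2) + 245 · (7) = 5.

gcd(855, 245) = 5; s = -2, t = 7 (check: 855·(-2) + 245·7 = 5).


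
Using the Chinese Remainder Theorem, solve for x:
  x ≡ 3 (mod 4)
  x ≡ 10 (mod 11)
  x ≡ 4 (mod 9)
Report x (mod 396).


Moduli 4, 11, 9 are pairwise coprime; by CRT there is a unique solution modulo M = 4 · 11 · 9 = 396.
Solve pairwise, accumulating the modulus:
  Start with x ≡ 3 (mod 4).
  Combine with x ≡ 10 (mod 11): since gcd(4, 11) = 1, we get a unique residue mod 44.
    Write x = 3 + 4·t and substitute into x ≡ 10 (mod 11): 4·t ≡ 10 − 3 = 7 (mod 11).
    The inverse of 4 mod 11 is 3 (since 4·3 = 12 = 1·11 + 1), so t ≡ 3·7 = 21 ≡ 10 (mod 11).
    Then x = 3 + 4·10 = 43, valid modulo lcm(4, 11) = 44: x ≡ 43 (mod 44).
  Combine with x ≡ 4 (mod 9): since gcd(44, 9) = 1, we get a unique residue mod 396.
    Write x = 43 + 44·t and substitute into x ≡ 4 (mod 9): 44·t ≡ 4 − 43 = -39 (mod 9).
    Reduce coefficients mod 9: 8·t ≡ 6 (mod 9).
    The inverse of 8 mod 9 is 8 (since 8·8 = 64 = 7·9 + 1), so t ≡ 8·6 = 48 ≡ 3 (mod 9).
    Then x = 43 + 44·3 = 175, valid modulo lcm(44, 9) = 396: x ≡ 175 (mod 396).
Verify: 175 mod 4 = 3 ✓, 175 mod 11 = 10 ✓, 175 mod 9 = 4 ✓.

x ≡ 175 (mod 396).


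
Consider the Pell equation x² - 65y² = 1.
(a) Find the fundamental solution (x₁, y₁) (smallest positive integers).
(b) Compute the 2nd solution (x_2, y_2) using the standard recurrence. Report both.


Step 1: Find the fundamental solution (x₁, y₁) of x² - 65y² = 1.
  Expand √65 as a continued fraction. a₀ = ⌊√65⌋ = 8; iterate m_{k+1} = d_k·a_k − m_k, d_{k+1} = (65 − m_{k+1}²)/d_k, a_{k+1} = ⌊(a₀ + m_{k+1})/d_{k+1}⌋ (starting m₀ = 0, d₀ = 1), with convergents p_k = a_k·p_{k-1} + p_{k-2}, q_k = a_k·q_{k-1} + q_{k-2} (p₋₁ = 1, q₋₁ = 0):
  k = 0: a₀ = 8; p₀/q₀ = 8/1; p₀² − 65·q₀² = 64 − 65 = -1.
  k = 1: m = 8, d = 1, a = ⌊(8 + 8)/1⌋ = 16; p/q = (16·8 + 1)/(16·1 + 0) = 129/16; p² − 65·q² = 16641 − 16640 = 1.
  The first convergent with p² − 65·q² = 1 gives the fundamental solution (x₁, y₁) = (129, 16).
Step 2: Apply the recurrence (x_{n+1}, y_{n+1}) = (x₁x_n + 65y₁y_n, x₁y_n + y₁x_n) repeatedly.
  From (x_1, y_1) = (129, 16): x_2 = 129·129 + 65·16·16 = 33281; y_2 = 129·16 + 16·129 = 4128.
Step 3: Verify x_2² - 65·y_2² = 1107624961 - 1107624960 = 1 (should be 1). ✓

(x_1, y_1) = (129, 16); (x_2, y_2) = (33281, 4128).


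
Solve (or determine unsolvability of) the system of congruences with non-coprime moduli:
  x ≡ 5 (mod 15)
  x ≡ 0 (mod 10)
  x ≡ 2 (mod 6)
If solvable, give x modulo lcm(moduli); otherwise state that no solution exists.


Moduli 15, 10, 6 are not pairwise coprime, so CRT works modulo lcm(m_i) when all pairwise compatibility conditions hold.
Pairwise compatibility: gcd(m_i, m_j) must divide a_i - a_j for every pair.
Merge one congruence at a time:
  Start: x ≡ 5 (mod 15).
  Combine with x ≡ 0 (mod 10): gcd(15, 10) = 5; 0 - 5 = -5, which IS divisible by 5, so compatible.
    Write x = 5 + 15·t and substitute into x ≡ 0 (mod 10): 15·t ≡ 0 − 5 = -5 (mod 10).
    Divide the congruence (and modulus) by g = 5: 3·t ≡ -1 (mod 2).
    Reduce coefficients mod 2: 1·t ≡ 1 (mod 2).
    So t ≡ 1 (mod 2).
    Then x = 5 + 15·1 = 20, valid modulo lcm(15, 10) = 30: x ≡ 20 (mod 30).
  Combine with x ≡ 2 (mod 6): gcd(30, 6) = 6; 2 - 20 = -18, which IS divisible by 6, so compatible.
    Write x = 20 + 30·t and substitute into x ≡ 2 (mod 6): 30·t ≡ 2 − 20 = -18 (mod 6).
    Divide the congruence (and modulus) by g = 6: 5·t ≡ -3 (mod 1).
    Modulo 1 every t works; take t = 0.
    Then x = 20 + 30·0 = 20, valid modulo lcm(30, 6) = 30: x ≡ 20 (mod 30).
Verify: 20 mod 15 = 5, 20 mod 10 = 0, 20 mod 6 = 2.

x ≡ 20 (mod 30).


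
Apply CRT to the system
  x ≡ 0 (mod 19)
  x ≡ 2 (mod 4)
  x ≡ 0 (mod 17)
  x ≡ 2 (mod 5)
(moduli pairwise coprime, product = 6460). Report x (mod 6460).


Product of moduli M = 19 · 4 · 17 · 5 = 6460.
Merge one congruence at a time:
  Start: x ≡ 0 (mod 19).
  Combine with x ≡ 2 (mod 4); new modulus lcm = 76.
    Write x = 0 + 19·t and substitute into x ≡ 2 (mod 4): 19·t ≡ 2 − 0 = 2 (mod 4).
    Reduce coefficients mod 4: 3·t ≡ 2 (mod 4).
    The inverse of 3 mod 4 is 3 (since 3·3 = 9 = 2·4 + 1), so t ≡ 3·2 = 6 ≡ 2 (mod 4).
    Then x = 0 + 19·2 = 38, valid modulo lcm(19, 4) = 76: x ≡ 38 (mod 76).
  Combine with x ≡ 0 (mod 17); new modulus lcm = 1292.
    Write x = 38 + 76·t and substitute into x ≡ 0 (mod 17): 76·t ≡ 0 − 38 = -38 (mod 17).
    Reduce coefficients mod 17: 8·t ≡ 13 (mod 17).
    The inverse of 8 mod 17 is 15 (since 8·15 = 120 = 7·17 + 1), so t ≡ 15·13 = 195 ≡ 8 (mod 17).
    Then x = 38 + 76·8 = 646, valid modulo lcm(76, 17) = 1292: x ≡ 646 (mod 1292).
  Combine with x ≡ 2 (mod 5); new modulus lcm = 6460.
    Write x = 646 + 1292·t and substitute into x ≡ 2 (mod 5): 1292·t ≡ 2 − 646 = -644 (mod 5).
    Reduce coefficients mod 5: 2·t ≡ 1 (mod 5).
    The inverse of 2 mod 5 is 3 (since 2·3 = 6 = 1·5 + 1), so t ≡ 3·1 = 3 ≡ 3 (mod 5).
    Then x = 646 + 1292·3 = 4522, valid modulo lcm(1292, 5) = 6460: x ≡ 4522 (mod 6460).
Verify against each original: 4522 mod 19 = 0, 4522 mod 4 = 2, 4522 mod 17 = 0, 4522 mod 5 = 2.

x ≡ 4522 (mod 6460).


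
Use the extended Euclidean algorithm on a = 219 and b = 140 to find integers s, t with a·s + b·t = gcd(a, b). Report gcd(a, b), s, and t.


Euclidean algorithm on (219, 140) — divide until remainder is 0:
  219 = 1 · 140 + 79
  140 = 1 · 79 + 61
  79 = 1 · 61 + 18
  61 = 3 · 18 + 7
  18 = 2 · 7 + 4
  7 = 1 · 4 + 3
  4 = 1 · 3 + 1
  3 = 3 · 1 + 0
gcd(219, 140) = 1.
Track Bezout coefficients alongside the remainders: start with r₀ = 219 = a·1 + b·0 (s = 1, t = 0) and r₁ = 140 = a·0 + b·1 (s = 0, t = 1); each new remainder r_{k+1} = r_{k-1} − q_k·r_k inherits s_{k+1} = s_{k-1} − q_k·s_k, t_{k+1} = t_{k-1} − q_k·t_k, so r_k = a·s_k + b·t_k at every step:
  q = 1: r = 79, s = 1 − 1·0 = 1, t = 0 − 1·1 = -1  (check: 219·1 + 140·(-1) = 79)
  q = 1: r = 61, s = 0 − 1·1 = -1, t = 1 − 1·(-1) = 2  (check: 219·(-1) + 140·2 = 61)
  q = 1: r = 18, s = 1 − 1·(-1) = 2, t = -1 − 1·2 = -3  (check: 219·2 + 140·(-3) = 18)
  q = 3: r = 7, s = -1 − 3·2 = -7, t = 2 − 3·(-3) = 11  (check: 219·(-7) + 140·11 = 7)
  q = 2: r = 4, s = 2 − 2·(-7) = 16, t = -3 − 2·11 = -25  (check: 219·16 + 140·(-25) = 4)
  q = 1: r = 3, s = -7 − 1·16 = -23, t = 11 − 1·(-25) = 36  (check: 219·(-23) + 140·36 = 3)
  q = 1: r = 1, s = 16 − 1·(-23) = 39, t = -25 − 1·36 = -61  (check: 219·39 + 140·(-61) = 1)
The row with r = 1 (the gcd) gives the Bezout coefficients s = 39, t = -61.
Result: 219 · (39) + 140 · (-61) = 1.

gcd(219, 140) = 1; s = 39, t = -61 (check: 219·39 + 140·(-61) = 1).


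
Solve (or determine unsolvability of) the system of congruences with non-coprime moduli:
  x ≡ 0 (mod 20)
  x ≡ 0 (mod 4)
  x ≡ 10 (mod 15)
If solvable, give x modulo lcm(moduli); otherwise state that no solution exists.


Moduli 20, 4, 15 are not pairwise coprime, so CRT works modulo lcm(m_i) when all pairwise compatibility conditions hold.
Pairwise compatibility: gcd(m_i, m_j) must divide a_i - a_j for every pair.
Merge one congruence at a time:
  Start: x ≡ 0 (mod 20).
  Combine with x ≡ 0 (mod 4): gcd(20, 4) = 4; 0 - 0 = 0, which IS divisible by 4, so compatible.
    Write x = 0 + 20·t and substitute into x ≡ 0 (mod 4): 20·t ≡ 0 − 0 = 0 (mod 4).
    Divide the congruence (and modulus) by g = 4: 5·t ≡ 0 (mod 1).
    Modulo 1 every t works; take t = 0.
    Then x = 0 + 20·0 = 0, valid modulo lcm(20, 4) = 20: x ≡ 0 (mod 20).
  Combine with x ≡ 10 (mod 15): gcd(20, 15) = 5; 10 - 0 = 10, which IS divisible by 5, so compatible.
    Write x = 0 + 20·t and substitute into x ≡ 10 (mod 15): 20·t ≡ 10 − 0 = 10 (mod 15).
    Divide the congruence (and modulus) by g = 5: 4·t ≡ 2 (mod 3).
    Reduce coefficients mod 3: 1·t ≡ 2 (mod 3).
    So t ≡ 2 (mod 3).
    Then x = 0 + 20·2 = 40, valid modulo lcm(20, 15) = 60: x ≡ 40 (mod 60).
Verify: 40 mod 20 = 0, 40 mod 4 = 0, 40 mod 15 = 10.

x ≡ 40 (mod 60).


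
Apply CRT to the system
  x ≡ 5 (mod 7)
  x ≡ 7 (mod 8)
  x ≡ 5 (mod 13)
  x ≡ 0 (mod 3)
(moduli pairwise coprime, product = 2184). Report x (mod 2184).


Product of moduli M = 7 · 8 · 13 · 3 = 2184.
Merge one congruence at a time:
  Start: x ≡ 5 (mod 7).
  Combine with x ≡ 7 (mod 8); new modulus lcm = 56.
    Write x = 5 + 7·t and substitute into x ≡ 7 (mod 8): 7·t ≡ 7 − 5 = 2 (mod 8).
    The inverse of 7 mod 8 is 7 (since 7·7 = 49 = 6·8 + 1), so t ≡ 7·2 = 14 ≡ 6 (mod 8).
    Then x = 5 + 7·6 = 47, valid modulo lcm(7, 8) = 56: x ≡ 47 (mod 56).
  Combine with x ≡ 5 (mod 13); new modulus lcm = 728.
    Write x = 47 + 56·t and substitute into x ≡ 5 (mod 13): 56·t ≡ 5 − 47 = -42 (mod 13).
    Reduce coefficients mod 13: 4·t ≡ 10 (mod 13).
    The inverse of 4 mod 13 is 10 (since 4·10 = 40 = 3·13 + 1), so t ≡ 10·10 = 100 ≡ 9 (mod 13).
    Then x = 47 + 56·9 = 551, valid modulo lcm(56, 13) = 728: x ≡ 551 (mod 728).
  Combine with x ≡ 0 (mod 3); new modulus lcm = 2184.
    Write x = 551 + 728·t and substitute into x ≡ 0 (mod 3): 728·t ≡ 0 − 551 = -551 (mod 3).
    Reduce coefficients mod 3: 2·t ≡ 1 (mod 3).
    The inverse of 2 mod 3 is 2 (since 2·2 = 4 = 1·3 + 1), so t ≡ 2·1 = 2 ≡ 2 (mod 3).
    Then x = 551 + 728·2 = 2007, valid modulo lcm(728, 3) = 2184: x ≡ 2007 (mod 2184).
Verify against each original: 2007 mod 7 = 5, 2007 mod 8 = 7, 2007 mod 13 = 5, 2007 mod 3 = 0.

x ≡ 2007 (mod 2184).


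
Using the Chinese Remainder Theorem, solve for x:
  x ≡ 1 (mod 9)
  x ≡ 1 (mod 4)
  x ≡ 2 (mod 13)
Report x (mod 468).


Moduli 9, 4, 13 are pairwise coprime; by CRT there is a unique solution modulo M = 9 · 4 · 13 = 468.
Solve pairwise, accumulating the modulus:
  Start with x ≡ 1 (mod 9).
  Combine with x ≡ 1 (mod 4): since gcd(9, 4) = 1, we get a unique residue mod 36.
    Write x = 1 + 9·t and substitute into x ≡ 1 (mod 4): 9·t ≡ 1 − 1 = 0 (mod 4).
    Reduce coefficients mod 4: 1·t ≡ 0 (mod 4).
    So t ≡ 0 (mod 4).
    Then x = 1 + 9·0 = 1, valid modulo lcm(9, 4) = 36: x ≡ 1 (mod 36).
  Combine with x ≡ 2 (mod 13): since gcd(36, 13) = 1, we get a unique residue mod 468.
    Write x = 1 + 36·t and substitute into x ≡ 2 (mod 13): 36·t ≡ 2 − 1 = 1 (mod 13).
    Reduce coefficients mod 13: 10·t ≡ 1 (mod 13).
    The inverse of 10 mod 13 is 4 (since 10·4 = 40 = 3·13 + 1), so t ≡ 4·1 = 4 ≡ 4 (mod 13).
    Then x = 1 + 36·4 = 145, valid modulo lcm(36, 13) = 468: x ≡ 145 (mod 468).
Verify: 145 mod 9 = 1 ✓, 145 mod 4 = 1 ✓, 145 mod 13 = 2 ✓.

x ≡ 145 (mod 468).


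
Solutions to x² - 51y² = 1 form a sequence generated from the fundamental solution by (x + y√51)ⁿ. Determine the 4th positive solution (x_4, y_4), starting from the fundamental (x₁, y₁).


Step 1: Find the fundamental solution (x₁, y₁) of x² - 51y² = 1.
  Expand √51 as a continued fraction. a₀ = ⌊√51⌋ = 7; iterate m_{k+1} = d_k·a_k − m_k, d_{k+1} = (51 − m_{k+1}²)/d_k, a_{k+1} = ⌊(a₀ + m_{k+1})/d_{k+1}⌋ (starting m₀ = 0, d₀ = 1), with convergents p_k = a_k·p_{k-1} + p_{k-2}, q_k = a_k·q_{k-1} + q_{k-2} (p₋₁ = 1, q₋₁ = 0):
  k = 0: a₀ = 7; p₀/q₀ = 7/1; p₀² − 51·q₀² = 49 − 51 = -2.
  k = 1: m = 7, d = 2, a = ⌊(7 + 7)/2⌋ = 7; p/q = (7·7 + 1)/(7·1 + 0) = 50/7; p² − 51·q² = 2500 − 2499 = 1.
  The first convergent with p² − 51·q² = 1 gives the fundamental solution (x₁, y₁) = (50, 7).
Step 2: Apply the recurrence (x_{n+1}, y_{n+1}) = (x₁x_n + 51y₁y_n, x₁y_n + y₁x_n) repeatedly.
  From (x_1, y_1) = (50, 7): x_2 = 50·50 + 51·7·7 = 4999; y_2 = 50·7 + 7·50 = 700.
  From (x_2, y_2) = (4999, 700): x_3 = 50·4999 + 51·7·700 = 499850; y_3 = 50·700 + 7·4999 = 69993.
  From (x_3, y_3) = (499850, 69993): x_4 = 50·499850 + 51·7·69993 = 49980001; y_4 = 50·69993 + 7·499850 = 6998600.
Step 3: Verify x_4² - 51·y_4² = 2498000499960001 - 2498000499960000 = 1 (should be 1). ✓

(x_1, y_1) = (50, 7); (x_4, y_4) = (49980001, 6998600).


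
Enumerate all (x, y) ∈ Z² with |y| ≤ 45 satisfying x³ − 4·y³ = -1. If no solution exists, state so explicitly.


The equation is x³ - 4y³ = -1. For fixed y, x³ = 4·y³ − 1, so a solution requires the RHS to be a perfect cube.
Strategy: iterate y from -45 to 45, compute RHS = 4·y³ − 1, and check whether it is a (positive or negative) perfect cube.
Check small values of y:
  y = 0: RHS = -1 = (-1)³ ⇒ x = -1 works.
  y = 1: RHS = 3 is not a perfect cube.
  y = -1: RHS = -5 is not a perfect cube.
  y = 2: RHS = 31 is not a perfect cube.
  y = -2: RHS = -33 is not a perfect cube.
  y = 3: RHS = 107 is not a perfect cube.
  y = -3: RHS = -109 is not a perfect cube.
Continuing the search up to |y| = 45 finds no further solutions beyond those listed.
Collected solutions: (-1, 0).

Solutions (with |y| ≤ 45): (-1, 0).
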